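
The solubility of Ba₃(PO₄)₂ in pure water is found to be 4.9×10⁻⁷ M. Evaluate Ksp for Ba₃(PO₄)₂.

Ksp = 3.1×10⁻³⁰

Ba₃(PO₄)₂(s) ⇌ 3 Ba²⁺(aq) + 2 PO₄³⁻(aq)
If s mol/L of Ba₃(PO₄)₂ dissolves, [Ba²⁺] = 3s and [PO₄³⁻] = 2s.
Ksp = [Ba²⁺]^3[PO₄³⁻]^2 = (3s)^3 · (2s)^2 = 108s^5
Ksp = 108 × (4.9×10⁻⁷)^5 = 3.1×10⁻³⁰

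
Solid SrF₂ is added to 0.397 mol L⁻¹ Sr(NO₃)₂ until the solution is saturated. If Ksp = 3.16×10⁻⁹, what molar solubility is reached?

4.46×10⁻⁵ M

SrF₂(s) ⇌ Sr²⁺(aq) + 2 F⁻(aq)
The solution already contains Sr²⁺ at 0.397 mol L⁻¹. Let s be the molar solubility of SrF₂.
[Sr²⁺] ≈ 0.397 mol L⁻¹ (common ion dominates); [F⁻] = 2s.
Ksp = [Sr²⁺][F⁻]^2 = (0.397)(2s)^2
(2s)^2 = 3.16×10⁻⁹ / (0.397) = 7.96×10⁻⁹
s = 4.46×10⁻⁵ mol L⁻¹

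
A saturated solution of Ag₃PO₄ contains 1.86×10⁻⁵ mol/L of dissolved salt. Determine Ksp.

Ag₃PO₄(s) ⇌ 3 Ag⁺(aq) + PO₄³⁻(aq)
Let s be the molar solubility. Then [Ag⁺] = 3s and [PO₄³⁻] = s.
Ksp = [Ag⁺]^3[PO₄³⁻] = (3s)^3 · s = 27s^4
Ksp = 27 × (1.86×10⁻⁵)^4 = 3.23×10⁻¹⁸

Ksp = 3.23×10⁻¹⁸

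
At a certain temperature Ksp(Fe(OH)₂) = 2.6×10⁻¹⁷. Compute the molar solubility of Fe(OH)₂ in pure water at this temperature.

Fe(OH)₂(s) ⇌ Fe²⁺(aq) + 2 OH⁻(aq)
For each mole of Fe(OH)₂ that dissolves per liter, [Fe²⁺] = s and [OH⁻] = 2s; let s denote this solubility.
Ksp = [Fe²⁺][OH⁻]^2 = s · (2s)^2 = 4s^3
4s^3 = 2.6×10⁻¹⁷  ⇒  s^3 = 6.5×10⁻¹⁸
Taking the 3rd root, s = 1.9×10⁻⁶ mol/L.

1.9×10⁻⁶ M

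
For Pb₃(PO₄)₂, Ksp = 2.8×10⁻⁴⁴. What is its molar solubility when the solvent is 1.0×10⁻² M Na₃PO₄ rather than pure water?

Pb₃(PO₄)₂(s) ⇌ 3 Pb²⁺(aq) + 2 PO₄³⁻(aq)
The solution already contains PO₄³⁻ at 1.0×10⁻² M. Let s be the molar solubility of Pb₃(PO₄)₂.
[PO₄³⁻] ≈ 1.0×10⁻² M (common ion dominates); [Pb²⁺] = 3s.
Ksp = [Pb²⁺]^3[PO₄³⁻]^2 = (3s)^3(1.0×10⁻²)^2
(3s)^3 = 2.8×10⁻⁴⁴ / (1.0×10⁻²)^2 = 2.8×10⁻⁴⁰
s = 2.2×10⁻¹⁴ M

2.2×10⁻¹⁴ M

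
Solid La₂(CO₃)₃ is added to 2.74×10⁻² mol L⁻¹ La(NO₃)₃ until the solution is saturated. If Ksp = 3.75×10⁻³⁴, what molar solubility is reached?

2.64×10⁻¹¹ M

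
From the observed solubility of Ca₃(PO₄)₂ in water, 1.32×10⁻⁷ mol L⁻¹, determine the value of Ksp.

Ksp = 4.33×10⁻³³

Ca₃(PO₄)₂(s) ⇌ 3 Ca²⁺(aq) + 2 PO₄³⁻(aq)
Let s be the molar solubility. Then [Ca²⁺] = 3s and [PO₄³⁻] = 2s.
Ksp = [Ca²⁺]^3[PO₄³⁻]^2 = (3s)^3 · (2s)^2 = 108s^5
Ksp = 108 × (1.32×10⁻⁷)^5 = 4.33×10⁻³³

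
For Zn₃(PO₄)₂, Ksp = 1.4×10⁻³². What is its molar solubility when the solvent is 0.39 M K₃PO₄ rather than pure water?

Zn₃(PO₄)₂(s) ⇌ 3 Zn²⁺(aq) + 2 PO₄³⁻(aq)
Let s be the solubility of Zn₃(PO₄)₂ here. The common ion gives [PO₄³⁻] ≈ 0.39 M, and [Zn²⁺] = 3s.
Ksp = [Zn²⁺]^3[PO₄³⁻]^2 = (3s)^3(0.39)^2
(3s)^3 = 1.4×10⁻³² / (0.39)^2 = 9.2×10⁻³²
s = 1.5×10⁻¹¹ M

1.5×10⁻¹¹ M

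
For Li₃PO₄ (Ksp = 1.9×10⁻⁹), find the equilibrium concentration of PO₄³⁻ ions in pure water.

Li₃PO₄(s) ⇌ 3 Li⁺(aq) + PO₄³⁻(aq)
For each mole of Li₃PO₄ that dissolves per liter, [Li⁺] = 3s and [PO₄³⁻] = s; let s denote this solubility.
Ksp = [Li⁺]^3[PO₄³⁻] = (3s)^3 · s = 27s^4 = 1.9×10⁻⁹
s = 2.9×10⁻³ M
[PO₄³⁻] = s = 2.9×10⁻³ M

2.9×10⁻³ M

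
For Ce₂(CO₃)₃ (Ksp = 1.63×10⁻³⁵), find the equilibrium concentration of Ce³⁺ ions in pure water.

8.65×10⁻⁸ M

Ce₂(CO₃)₃(s) ⇌ 2 Ce³⁺(aq) + 3 CO₃²⁻(aq)
If s mol/L of Ce₂(CO₃)₃ dissolves, [Ce³⁺] = 2s and [CO₃²⁻] = 3s.
Ksp = [Ce³⁺]^2[CO₃²⁻]^3 = (2s)^2 · (3s)^3 = 108s^5 = 1.63×10⁻³⁵
s = 4.32×10⁻⁸ mol L⁻¹
[Ce³⁺] = 2s = 8.65×10⁻⁸ mol L⁻¹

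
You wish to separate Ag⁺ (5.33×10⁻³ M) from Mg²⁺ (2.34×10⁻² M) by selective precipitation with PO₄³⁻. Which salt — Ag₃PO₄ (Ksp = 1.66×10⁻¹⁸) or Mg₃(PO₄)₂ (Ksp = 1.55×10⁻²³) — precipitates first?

Ag₃PO₄

Precipitation begins when Q = Ksp.
For Ag₃PO₄: [PO₄³⁻] = (Ksp/[Ag⁺]^3) = 1.10×10⁻¹¹ M
For Mg₃(PO₄)₂: [PO₄³⁻] = (Ksp/[Mg²⁺]^3)^(1/2) = 1.10×10⁻⁹ M
Ag₃PO₄ requires the lower [PO₄³⁻], so it precipitates first.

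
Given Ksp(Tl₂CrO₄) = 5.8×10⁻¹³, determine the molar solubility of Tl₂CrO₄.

Tl₂CrO₄(s) ⇌ 2 Tl⁺(aq) + CrO₄²⁻(aq)
Call the molar solubility s, so that [Tl⁺] = 2s and [CrO₄²⁻] = s.
Ksp = [Tl⁺]^2[CrO₄²⁻] = (2s)^2 · s = 4s^3
4s^3 = 5.8×10⁻¹³  ⇒  s^3 = 1.5×10⁻¹³
Taking the 3rd root, s = 5.3×10⁻⁵ M.

5.3×10⁻⁵ M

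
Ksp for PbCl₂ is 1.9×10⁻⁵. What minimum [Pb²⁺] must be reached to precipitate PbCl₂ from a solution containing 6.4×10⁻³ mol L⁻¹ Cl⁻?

0.46 M

A salt starts to precipitate once the ion product Q reaches its Ksp.
PbCl₂(s) ⇌ Pb²⁺(aq) + 2 Cl⁻(aq)
Ksp = [Pb²⁺][Cl⁻]^2 = [Pb²⁺](6.4×10⁻³)^2
[Pb²⁺] = 1.9×10⁻⁵ / (6.4×10⁻³)^2 = 0.46
[Pb²⁺] = 0.46 mol L⁻¹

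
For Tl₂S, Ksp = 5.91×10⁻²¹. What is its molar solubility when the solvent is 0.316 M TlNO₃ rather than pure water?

5.92×10⁻²⁰ M

Tl₂S(s) ⇌ 2 Tl⁺(aq) + S²⁻(aq)
Tl⁺ is already present at 0.316 M. If s mol/L of Tl₂S dissolves, [S²⁻] = s while [Tl⁺] ≈ 0.316 M.
Ksp = [Tl⁺]^2[S²⁻] = (0.316)^2s
s = 5.91×10⁻²¹ / (0.316)^2 = 5.92×10⁻²⁰
s = 5.92×10⁻²⁰ M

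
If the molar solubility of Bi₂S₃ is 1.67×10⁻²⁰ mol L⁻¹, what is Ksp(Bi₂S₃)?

Ksp = 1.40×10⁻⁹⁷

Bi₂S₃(s) ⇌ 2 Bi³⁺(aq) + 3 S²⁻(aq)
If s mol/L of Bi₂S₃ dissolves, [Bi³⁺] = 2s and [S²⁻] = 3s.
Ksp = [Bi³⁺]^2[S²⁻]^3 = (2s)^2 · (3s)^3 = 108s^5
Ksp = 108 × (1.67×10⁻²⁰)^5 = 1.40×10⁻⁹⁷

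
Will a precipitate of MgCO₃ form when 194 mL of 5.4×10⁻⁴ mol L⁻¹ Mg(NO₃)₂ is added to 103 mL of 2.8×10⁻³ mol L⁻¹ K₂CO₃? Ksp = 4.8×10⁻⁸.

Yes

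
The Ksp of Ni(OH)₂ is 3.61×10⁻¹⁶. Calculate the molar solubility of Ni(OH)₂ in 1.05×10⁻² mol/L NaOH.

Ni(OH)₂(s) ⇌ Ni²⁺(aq) + 2 OH⁻(aq)
The solution already contains OH⁻ at 1.05×10⁻² mol/L. Let s be the molar solubility of Ni(OH)₂.
[OH⁻] ≈ 1.05×10⁻² mol/L (common ion dominates); [Ni²⁺] = s.
Ksp = [Ni²⁺][OH⁻]^2 = s(1.05×10⁻²)^2
s = 3.61×10⁻¹⁶ / (1.05×10⁻²)^2 = 3.27×10⁻¹²
s = 3.27×10⁻¹² mol/L

3.27×10⁻¹² M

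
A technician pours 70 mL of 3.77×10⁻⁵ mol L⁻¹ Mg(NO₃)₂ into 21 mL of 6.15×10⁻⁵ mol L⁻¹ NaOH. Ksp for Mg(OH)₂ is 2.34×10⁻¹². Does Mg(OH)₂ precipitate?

The combined volume is 91 mL.
[Mg²⁺] = (3.77×10⁻⁵)(70)/91 = 2.90×10⁻⁵ mol L⁻¹
[OH⁻] = (6.15×10⁻⁵)(21)/91 = 1.42×10⁻⁵ mol L⁻¹
Q = [Mg²⁺][OH⁻]^2 = 5.84×10⁻¹⁵
Since Q (5.84×10⁻¹⁵) is less than Ksp (2.34×10⁻¹²), no Mg(OH)₂ precipitates.

No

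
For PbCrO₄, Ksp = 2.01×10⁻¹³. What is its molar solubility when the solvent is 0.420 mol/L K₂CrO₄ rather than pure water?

4.79×10⁻¹³ M

PbCrO₄(s) ⇌ Pb²⁺(aq) + CrO₄²⁻(aq)
With CrO₄²⁻ already at 0.420 mol/L and s small, take [CrO₄²⁻] ≈ 0.420 mol/L and [Pb²⁺] = s.
Ksp = [Pb²⁺][CrO₄²⁻] = s(0.420)
s = 2.01×10⁻¹³ / (0.420) = 4.79×10⁻¹³
s = 4.79×10⁻¹³ mol/L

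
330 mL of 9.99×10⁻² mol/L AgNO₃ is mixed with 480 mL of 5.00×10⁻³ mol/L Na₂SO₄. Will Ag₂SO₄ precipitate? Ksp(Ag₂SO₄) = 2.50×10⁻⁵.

No

The combined volume is 810 mL.
[Ag⁺] = (9.99×10⁻²)(330)/810 = 4.07×10⁻² mol/L
[SO₄²⁻] = (5.00×10⁻³)(480)/810 = 2.96×10⁻³ mol/L
Q = [Ag⁺]^2[SO₄²⁻] = 4.91×10⁻⁶
Q = 4.91×10⁻⁶ < Ksp = 2.50×10⁻⁵, so the solution is unsaturated and no precipitate forms.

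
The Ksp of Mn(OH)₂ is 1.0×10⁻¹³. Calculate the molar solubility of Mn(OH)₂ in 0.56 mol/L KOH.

3.2×10⁻¹³ M

Mn(OH)₂(s) ⇌ Mn²⁺(aq) + 2 OH⁻(aq)
With OH⁻ already at 0.56 mol/L and s small, take [OH⁻] ≈ 0.56 mol/L and [Mn²⁺] = s.
Ksp = [Mn²⁺][OH⁻]^2 = s(0.56)^2
s = 1.0×10⁻¹³ / (0.56)^2 = 3.2×10⁻¹³
s = 3.2×10⁻¹³ mol/L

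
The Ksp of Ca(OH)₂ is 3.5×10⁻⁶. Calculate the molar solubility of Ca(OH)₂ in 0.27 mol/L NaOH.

4.8×10⁻⁵ M

Ca(OH)₂(s) ⇌ Ca²⁺(aq) + 2 OH⁻(aq)
With OH⁻ already at 0.27 mol/L and s small, take [OH⁻] ≈ 0.27 mol/L and [Ca²⁺] = s.
Ksp = [Ca²⁺][OH⁻]^2 = s(0.27)^2
s = 3.5×10⁻⁶ / (0.27)^2 = 4.8×10⁻⁵
s = 4.8×10⁻⁵ mol/L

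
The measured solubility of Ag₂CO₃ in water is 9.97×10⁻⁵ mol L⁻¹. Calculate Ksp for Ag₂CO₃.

Ag₂CO₃(s) ⇌ 2 Ag⁺(aq) + CO₃²⁻(aq)
If s mol/L of Ag₂CO₃ dissolves, [Ag⁺] = 2s and [CO₃²⁻] = s.
Ksp = [Ag⁺]^2[CO₃²⁻] = (2s)^2 · s = 4s^3
Ksp = 4 × (9.97×10⁻⁵)^3 = 3.96×10⁻¹²

Ksp = 3.96×10⁻¹²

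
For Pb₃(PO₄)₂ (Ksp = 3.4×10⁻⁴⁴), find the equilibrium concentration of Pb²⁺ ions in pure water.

2.4×10⁻⁹ M

Pb₃(PO₄)₂(s) ⇌ 3 Pb²⁺(aq) + 2 PO₄³⁻(aq)
Call the molar solubility s, so that [Pb²⁺] = 3s and [PO₄³⁻] = 2s.
Ksp = [Pb²⁺]^3[PO₄³⁻]^2 = (3s)^3 · (2s)^2 = 108s^5 = 3.4×10⁻⁴⁴
s = 7.9×10⁻¹⁰ mol L⁻¹
[Pb²⁺] = 3s = 2.4×10⁻⁹ mol L⁻¹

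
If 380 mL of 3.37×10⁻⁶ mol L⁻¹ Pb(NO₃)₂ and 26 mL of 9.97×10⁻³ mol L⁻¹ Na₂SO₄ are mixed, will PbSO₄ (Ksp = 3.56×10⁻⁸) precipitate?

No

Total volume after mixing = 380 + 26 = 406 mL.
[Pb²⁺] = (3.37×10⁻⁶)(380)/406 = 3.15×10⁻⁶ mol L⁻¹
[SO₄²⁻] = (9.97×10⁻³)(26)/406 = 6.38×10⁻⁴ mol L⁻¹
Q = [Pb²⁺][SO₄²⁻] = 2.01×10⁻⁹
Since Q (2.01×10⁻⁹) is less than Ksp (3.56×10⁻⁸), no PbSO₄ precipitates.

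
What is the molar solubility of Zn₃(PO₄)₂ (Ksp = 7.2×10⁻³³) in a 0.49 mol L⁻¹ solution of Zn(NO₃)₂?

1.2×10⁻¹⁶ M

Zn₃(PO₄)₂(s) ⇌ 3 Zn²⁺(aq) + 2 PO₄³⁻(aq)
The solution already contains Zn²⁺ at 0.49 mol L⁻¹. Let s be the molar solubility of Zn₃(PO₄)₂.
[Zn²⁺] ≈ 0.49 mol L⁻¹ (common ion dominates); [PO₄³⁻] = 2s.
Ksp = [Zn²⁺]^3[PO₄³⁻]^2 = (0.49)^3(2s)^2
(2s)^2 = 7.2×10⁻³³ / (0.49)^3 = 6.1×10⁻³²
s = 1.2×10⁻¹⁶ mol L⁻¹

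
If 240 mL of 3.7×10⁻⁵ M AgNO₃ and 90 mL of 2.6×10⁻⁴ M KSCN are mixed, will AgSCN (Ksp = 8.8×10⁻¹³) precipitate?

Yes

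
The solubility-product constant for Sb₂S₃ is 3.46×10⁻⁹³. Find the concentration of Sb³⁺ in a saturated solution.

2.52×10⁻¹⁹ M

Sb₂S₃(s) ⇌ 2 Sb³⁺(aq) + 3 S²⁻(aq)
With molar solubility s: [Sb³⁺] = 2s, [S²⁻] = 3s.
Ksp = [Sb³⁺]^2[S²⁻]^3 = (2s)^2 · (3s)^3 = 108s^5 = 3.46×10⁻⁹³
s = 1.26×10⁻¹⁹ M
[Sb³⁺] = 2s = 2.52×10⁻¹⁹ M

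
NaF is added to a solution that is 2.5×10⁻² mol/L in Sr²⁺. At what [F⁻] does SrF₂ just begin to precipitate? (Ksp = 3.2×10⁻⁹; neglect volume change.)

3.6×10⁻⁴ M

Precipitation begins when Q = Ksp.
SrF₂(s) ⇌ Sr²⁺(aq) + 2 F⁻(aq)
Ksp = [Sr²⁺][F⁻]^2 = [F⁻]^2(2.5×10⁻²)
[F⁻]^2 = 3.2×10⁻⁹ / (2.5×10⁻²) = 1.3×10⁻⁷
[F⁻] = 3.6×10⁻⁴ mol/L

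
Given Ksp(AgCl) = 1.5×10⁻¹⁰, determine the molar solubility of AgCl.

1.2×10⁻⁵ M

AgCl(s) ⇌ Ag⁺(aq) + Cl⁻(aq)
If s mol/L of AgCl dissolves, [Ag⁺] = s and [Cl⁻] = s.
Ksp = [Ag⁺][Cl⁻] = s · s = s^2
s^2 = 1.5×10⁻¹⁰
Taking the 2nd root, s = 1.2×10⁻⁵ mol L⁻¹.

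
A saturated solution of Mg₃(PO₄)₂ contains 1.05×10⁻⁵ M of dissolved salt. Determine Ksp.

Ksp = 1.38×10⁻²³

Mg₃(PO₄)₂(s) ⇌ 3 Mg²⁺(aq) + 2 PO₄³⁻(aq)
If s mol/L of Mg₃(PO₄)₂ dissolves, [Mg²⁺] = 3s and [PO₄³⁻] = 2s.
Ksp = [Mg²⁺]^3[PO₄³⁻]^2 = (3s)^3 · (2s)^2 = 108s^5
Ksp = 108 × (1.05×10⁻⁵)^5 = 1.38×10⁻²³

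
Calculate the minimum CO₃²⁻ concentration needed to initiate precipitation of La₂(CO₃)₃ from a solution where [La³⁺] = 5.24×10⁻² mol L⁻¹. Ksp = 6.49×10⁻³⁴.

6.18×10⁻¹¹ M

Precipitation begins when Q = Ksp.
La₂(CO₃)₃(s) ⇌ 2 La³⁺(aq) + 3 CO₃²⁻(aq)
Ksp = [La³⁺]^2[CO₃²⁻]^3 = [CO₃²⁻]^3(5.24×10⁻²)^2
[CO₃²⁻]^3 = 6.49×10⁻³⁴ / (5.24×10⁻²)^2 = 2.36×10⁻³¹
[CO₃²⁻] = 6.18×10⁻¹¹ mol L⁻¹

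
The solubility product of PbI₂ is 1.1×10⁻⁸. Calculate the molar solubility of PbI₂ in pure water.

1.4×10⁻³ M

PbI₂(s) ⇌ Pb²⁺(aq) + 2 I⁻(aq)
For each mole of PbI₂ that dissolves per liter, [Pb²⁺] = s and [I⁻] = 2s; let s denote this solubility.
Ksp = [Pb²⁺][I⁻]^2 = s · (2s)^2 = 4s^3
4s^3 = 1.1×10⁻⁸  ⇒  s^3 = 2.8×10⁻⁹
Taking the 3rd root, s = 1.4×10⁻³ M.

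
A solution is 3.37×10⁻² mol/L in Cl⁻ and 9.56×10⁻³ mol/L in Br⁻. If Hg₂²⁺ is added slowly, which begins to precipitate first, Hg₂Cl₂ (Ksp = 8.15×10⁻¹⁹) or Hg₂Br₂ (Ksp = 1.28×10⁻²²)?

Each salt precipitates once Q = Ksp for that salt.
For Hg₂Cl₂: [Hg₂²⁺] = (Ksp/[Cl⁻]^2) = 7.18×10⁻¹⁶ mol/L
For Hg₂Br₂: [Hg₂²⁺] = (Ksp/[Br⁻]^2) = 1.40×10⁻¹⁸ mol/L
Hg₂Br₂ requires the lower [Hg₂²⁺], so it precipitates first.

Hg₂Br₂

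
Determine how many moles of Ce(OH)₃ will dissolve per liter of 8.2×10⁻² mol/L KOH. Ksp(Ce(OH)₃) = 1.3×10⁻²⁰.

2.4×10⁻¹⁷ M

Ce(OH)₃(s) ⇌ Ce³⁺(aq) + 3 OH⁻(aq)
With OH⁻ already at 8.2×10⁻² mol/L and s small, take [OH⁻] ≈ 8.2×10⁻² mol/L and [Ce³⁺] = s.
Ksp = [Ce³⁺][OH⁻]^3 = s(8.2×10⁻²)^3
s = 1.3×10⁻²⁰ / (8.2×10⁻²)^3 = 2.4×10⁻¹⁷
s = 2.4×10⁻¹⁷ mol/L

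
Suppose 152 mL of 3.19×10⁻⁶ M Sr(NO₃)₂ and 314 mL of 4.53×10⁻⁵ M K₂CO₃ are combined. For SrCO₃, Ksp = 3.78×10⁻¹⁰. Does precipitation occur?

No

The combined volume is 466 mL.
[Sr²⁺] = (3.19×10⁻⁶)(152)/466 = 1.04×10⁻⁶ M
[CO₃²⁻] = (4.53×10⁻⁵)(314)/466 = 3.05×10⁻⁵ M
Q = [Sr²⁺][CO₃²⁻] = 3.18×10⁻¹¹
Q < Ksp (3.18×10⁻¹¹ vs 3.78×10⁻¹⁰); the solution remains unsaturated and no precipitate forms.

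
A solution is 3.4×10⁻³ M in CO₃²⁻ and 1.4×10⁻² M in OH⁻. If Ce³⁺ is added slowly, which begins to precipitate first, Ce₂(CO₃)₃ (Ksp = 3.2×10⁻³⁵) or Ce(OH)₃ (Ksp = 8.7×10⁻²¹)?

Ce(OH)₃

Precipitation begins when Q = Ksp.
For Ce₂(CO₃)₃: [Ce³⁺] = (Ksp/[CO₃²⁻]^3)^(1/2) = 2.9×10⁻¹⁴ M
For Ce(OH)₃: [Ce³⁺] = (Ksp/[OH⁻]^3) = 3.2×10⁻¹⁵ M
The smaller threshold [Ce³⁺] is reached first, so Ce(OH)₃ precipitates first.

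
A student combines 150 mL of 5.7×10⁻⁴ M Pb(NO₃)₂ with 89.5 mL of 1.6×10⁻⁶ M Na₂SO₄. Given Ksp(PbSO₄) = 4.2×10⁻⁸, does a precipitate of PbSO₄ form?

Total volume after mixing = 150 + 89.5 = 239.5 mL.
[Pb²⁺] = (5.7×10⁻⁴)(150)/239.5 = 3.6×10⁻⁴ M
[SO₄²⁻] = (1.6×10⁻⁶)(89.5)/239.5 = 6.0×10⁻⁷ M
Q = [Pb²⁺][SO₄²⁻] = 2.1×10⁻¹⁰
Since Q (2.1×10⁻¹⁰) is less than Ksp (4.2×10⁻⁸), no PbSO₄ precipitates.

No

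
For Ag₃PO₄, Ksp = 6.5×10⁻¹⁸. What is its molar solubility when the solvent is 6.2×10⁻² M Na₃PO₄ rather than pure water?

1.6×10⁻⁶ M

Ag₃PO₄(s) ⇌ 3 Ag⁺(aq) + PO₄³⁻(aq)
With PO₄³⁻ already at 6.2×10⁻² M and s small, take [PO₄³⁻] ≈ 6.2×10⁻² M and [Ag⁺] = 3s.
Ksp = [Ag⁺]^3[PO₄³⁻] = (3s)^3(6.2×10⁻²)
(3s)^3 = 6.5×10⁻¹⁸ / (6.2×10⁻²) = 1.0×10⁻¹⁶
s = 1.6×10⁻⁶ M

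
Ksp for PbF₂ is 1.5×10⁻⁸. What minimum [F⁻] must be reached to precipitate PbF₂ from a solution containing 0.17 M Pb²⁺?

3.0×10⁻⁴ M

Precipitation begins when Q = Ksp.
PbF₂(s) ⇌ Pb²⁺(aq) + 2 F⁻(aq)
Ksp = [Pb²⁺][F⁻]^2 = [F⁻]^2(0.17)
[F⁻]^2 = 1.5×10⁻⁸ / (0.17) = 8.8×10⁻⁸
[F⁻] = 3.0×10⁻⁴ M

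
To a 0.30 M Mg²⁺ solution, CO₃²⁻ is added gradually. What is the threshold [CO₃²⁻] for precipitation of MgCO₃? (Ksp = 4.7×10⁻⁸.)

1.6×10⁻⁷ M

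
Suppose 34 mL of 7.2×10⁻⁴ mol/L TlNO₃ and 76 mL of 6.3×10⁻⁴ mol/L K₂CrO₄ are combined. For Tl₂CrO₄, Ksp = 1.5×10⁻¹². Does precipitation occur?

The combined volume is 110 mL.
[Tl⁺] = (7.2×10⁻⁴)(34)/110 = 2.2×10⁻⁴ mol/L
[CrO₄²⁻] = (6.3×10⁻⁴)(76)/110 = 4.4×10⁻⁴ mol/L
Q = [Tl⁺]^2[CrO₄²⁻] = 2.2×10⁻¹¹
Because Q > Ksp (2.2×10⁻¹¹ vs 1.5×10⁻¹²), a precipitate of Tl₂CrO₄ forms.

Yes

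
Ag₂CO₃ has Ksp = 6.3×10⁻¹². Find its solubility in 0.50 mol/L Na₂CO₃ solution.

1.8×10⁻⁶ M

Ag₂CO₃(s) ⇌ 2 Ag⁺(aq) + CO₃²⁻(aq)
CO₃²⁻ is already present at 0.50 mol/L. If s mol/L of Ag₂CO₃ dissolves, [Ag⁺] = 2s while [CO₃²⁻] ≈ 0.50 mol/L.
Ksp = [Ag⁺]^2[CO₃²⁻] = (2s)^2(0.50)
(2s)^2 = 6.3×10⁻¹² / (0.50) = 1.3×10⁻¹¹
s = 1.8×10⁻⁶ mol/L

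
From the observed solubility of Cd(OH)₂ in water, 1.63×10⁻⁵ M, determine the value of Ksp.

Ksp = 1.73×10⁻¹⁴

Cd(OH)₂(s) ⇌ Cd²⁺(aq) + 2 OH⁻(aq)
With molar solubility s: [Cd²⁺] = s, [OH⁻] = 2s.
Ksp = [Cd²⁺][OH⁻]^2 = s · (2s)^2 = 4s^3
Ksp = 4 × (1.63×10⁻⁵)^3 = 1.73×10⁻¹⁴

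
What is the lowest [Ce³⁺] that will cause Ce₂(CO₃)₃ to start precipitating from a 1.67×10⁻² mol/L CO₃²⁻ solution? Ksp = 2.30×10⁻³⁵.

2.22×10⁻¹⁵ M

The threshold for precipitation is Q = Ksp.
Ce₂(CO₃)₃(s) ⇌ 2 Ce³⁺(aq) + 3 CO₃²⁻(aq)
Ksp = [Ce³⁺]^2[CO₃²⁻]^3 = [Ce³⁺]^2(1.67×10⁻²)^3
[Ce³⁺]^2 = 2.30×10⁻³⁵ / (1.67×10⁻²)^3 = 4.94×10⁻³⁰
[Ce³⁺] = 2.22×10⁻¹⁵ mol/L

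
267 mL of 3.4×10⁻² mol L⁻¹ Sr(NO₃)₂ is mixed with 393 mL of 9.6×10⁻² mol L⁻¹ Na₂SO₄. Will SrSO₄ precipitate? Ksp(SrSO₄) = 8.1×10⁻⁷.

Yes

The combined volume is 660 mL.
[Sr²⁺] = (3.4×10⁻²)(267)/660 = 1.4×10⁻² mol L⁻¹
[SO₄²⁻] = (9.6×10⁻²)(393)/660 = 5.7×10⁻² mol L⁻¹
Q = [Sr²⁺][SO₄²⁻] = 7.9×10⁻⁴
Because Q > Ksp (7.9×10⁻⁴ vs 8.1×10⁻⁷), a precipitate of SrSO₄ forms.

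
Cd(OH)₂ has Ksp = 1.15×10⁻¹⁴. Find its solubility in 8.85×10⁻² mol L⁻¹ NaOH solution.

Cd(OH)₂(s) ⇌ Cd²⁺(aq) + 2 OH⁻(aq)
The solution already contains OH⁻ at 8.85×10⁻² mol L⁻¹. Let s be the molar solubility of Cd(OH)₂.
[OH⁻] ≈ 8.85×10⁻² mol L⁻¹ (common ion dominates); [Cd²⁺] = s.
Ksp = [Cd²⁺][OH⁻]^2 = s(8.85×10⁻²)^2
s = 1.15×10⁻¹⁴ / (8.85×10⁻²)^2 = 1.47×10⁻¹²
s = 1.47×10⁻¹² mol L⁻¹

1.47×10⁻¹² M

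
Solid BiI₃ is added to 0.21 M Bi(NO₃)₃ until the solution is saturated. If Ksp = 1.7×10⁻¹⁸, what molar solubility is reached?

BiI₃(s) ⇌ Bi³⁺(aq) + 3 I⁻(aq)
The solution already contains Bi³⁺ at 0.21 M. Let s be the molar solubility of BiI₃.
[Bi³⁺] ≈ 0.21 M (common ion dominates); [I⁻] = 3s.
Ksp = [Bi³⁺][I⁻]^3 = (0.21)(3s)^3
(3s)^3 = 1.7×10⁻¹⁸ / (0.21) = 8.1×10⁻¹⁸
s = 6.7×10⁻⁷ M

6.7×10⁻⁷ M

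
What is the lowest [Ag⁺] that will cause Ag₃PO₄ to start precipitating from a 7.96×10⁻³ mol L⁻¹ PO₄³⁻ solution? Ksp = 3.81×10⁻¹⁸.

Precipitation of each salt begins when its ion product equals Ksp.
Ag₃PO₄(s) ⇌ 3 Ag⁺(aq) + PO₄³⁻(aq)
Ksp = [Ag⁺]^3[PO₄³⁻] = [Ag⁺]^3(7.96×10⁻³)
[Ag⁺]^3 = 3.81×10⁻¹⁸ / (7.96×10⁻³) = 4.79×10⁻¹⁶
[Ag⁺] = 7.82×10⁻⁶ mol L⁻¹

7.82×10⁻⁶ M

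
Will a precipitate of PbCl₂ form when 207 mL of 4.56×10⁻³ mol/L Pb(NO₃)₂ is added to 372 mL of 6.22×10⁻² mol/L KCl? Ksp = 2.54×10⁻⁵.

No

After mixing, V = 207 mL + 372 mL = 579 mL.
[Pb²⁺] = (4.56×10⁻³)(207)/579 = 1.63×10⁻³ mol/L
[Cl⁻] = (6.22×10⁻²)(372)/579 = 4.00×10⁻² mol/L
Q = [Pb²⁺][Cl⁻]^2 = 2.60×10⁻⁶
Since Q (2.60×10⁻⁶) is less than Ksp (2.54×10⁻⁵), no PbCl₂ precipitates.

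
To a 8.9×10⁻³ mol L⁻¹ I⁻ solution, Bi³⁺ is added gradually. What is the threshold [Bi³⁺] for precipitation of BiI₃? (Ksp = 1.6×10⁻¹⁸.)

A salt starts to precipitate once the ion product Q reaches its Ksp.
BiI₃(s) ⇌ Bi³⁺(aq) + 3 I⁻(aq)
Ksp = [Bi³⁺][I⁻]^3 = [Bi³⁺](8.9×10⁻³)^3
[Bi³⁺] = 1.6×10⁻¹⁸ / (8.9×10⁻³)^3 = 2.3×10⁻¹²
[Bi³⁺] = 2.3×10⁻¹² mol L⁻¹

2.3×10⁻¹² M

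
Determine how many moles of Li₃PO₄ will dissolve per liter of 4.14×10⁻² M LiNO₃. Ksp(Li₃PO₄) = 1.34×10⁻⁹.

Li₃PO₄(s) ⇌ 3 Li⁺(aq) + PO₄³⁻(aq)
Li⁺ is already present at 4.14×10⁻² M. If s mol/L of Li₃PO₄ dissolves, [PO₄³⁻] = s while [Li⁺] ≈ 4.14×10⁻² M.
Ksp = [Li⁺]^3[PO₄³⁻] = (4.14×10⁻²)^3s
s = 1.34×10⁻⁹ / (4.14×10⁻²)^3 = 1.89×10⁻⁵
s = 1.89×10⁻⁵ M

1.89×10⁻⁵ M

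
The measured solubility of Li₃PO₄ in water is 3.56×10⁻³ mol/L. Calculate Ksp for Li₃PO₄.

Li₃PO₄(s) ⇌ 3 Li⁺(aq) + PO₄³⁻(aq)
With molar solubility s: [Li⁺] = 3s, [PO₄³⁻] = s.
Ksp = [Li⁺]^3[PO₄³⁻] = (3s)^3 · s = 27s^4
Ksp = 27 × (3.56×10⁻³)^4 = 4.34×10⁻⁹

Ksp = 4.34×10⁻⁹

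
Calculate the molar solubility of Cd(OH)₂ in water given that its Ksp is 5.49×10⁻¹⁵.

1.11×10⁻⁵ M

Cd(OH)₂(s) ⇌ Cd²⁺(aq) + 2 OH⁻(aq)
Call the molar solubility s, so that [Cd²⁺] = s and [OH⁻] = 2s.
Ksp = [Cd²⁺][OH⁻]^2 = s · (2s)^2 = 4s^3
4s^3 = 5.49×10⁻¹⁵  ⇒  s^3 = 1.37×10⁻¹⁵
Taking the 3rd root, s = 1.11×10⁻⁵ mol/L.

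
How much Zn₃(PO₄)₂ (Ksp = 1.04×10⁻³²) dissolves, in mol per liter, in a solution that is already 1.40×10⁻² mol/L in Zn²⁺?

Zn₃(PO₄)₂(s) ⇌ 3 Zn²⁺(aq) + 2 PO₄³⁻(aq)
With Zn²⁺ already at 1.40×10⁻² mol/L and s small, take [Zn²⁺] ≈ 1.40×10⁻² mol/L and [PO₄³⁻] = 2s.
Ksp = [Zn²⁺]^3[PO₄³⁻]^2 = (1.40×10⁻²)^3(2s)^2
(2s)^2 = 1.04×10⁻³² / (1.40×10⁻²)^3 = 3.79×10⁻²⁷
s = 3.08×10⁻¹⁴ mol/L

3.08×10⁻¹⁴ M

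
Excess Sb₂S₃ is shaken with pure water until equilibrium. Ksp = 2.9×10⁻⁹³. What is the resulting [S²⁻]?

3.7×10⁻¹⁹ M

Sb₂S₃(s) ⇌ 2 Sb³⁺(aq) + 3 S²⁻(aq)
Let s be the molar solubility. Then [Sb³⁺] = 2s and [S²⁻] = 3s.
Ksp = [Sb³⁺]^2[S²⁻]^3 = (2s)^2 · (3s)^3 = 108s^5 = 2.9×10⁻⁹³
s = 1.2×10⁻¹⁹ M
[S²⁻] = 3s = 3.7×10⁻¹⁹ M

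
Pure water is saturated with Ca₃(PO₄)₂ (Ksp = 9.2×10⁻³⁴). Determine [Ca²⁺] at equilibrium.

Ca₃(PO₄)₂(s) ⇌ 3 Ca²⁺(aq) + 2 PO₄³⁻(aq)
Let s be the molar solubility. Then [Ca²⁺] = 3s and [PO₄³⁻] = 2s.
Ksp = [Ca²⁺]^3[PO₄³⁻]^2 = (3s)^3 · (2s)^2 = 108s^5 = 9.2×10⁻³⁴
s = 9.7×10⁻⁸ mol L⁻¹
[Ca²⁺] = 3s = 2.9×10⁻⁷ mol L⁻¹

2.9×10⁻⁷ M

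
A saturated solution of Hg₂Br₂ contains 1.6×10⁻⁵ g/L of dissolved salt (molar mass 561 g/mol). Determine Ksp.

Ksp = 9.3×10⁻²³

Molar solubility s = (1.6×10⁻⁵ g/L) / (561 g/mol) = 2.852×10⁻⁸ mol/L
Hg₂Br₂(s) ⇌ Hg₂²⁺(aq) + 2 Br⁻(aq)
Call the molar solubility s, so that [Hg₂²⁺] = s and [Br⁻] = 2s.
Ksp = [Hg₂²⁺][Br⁻]^2 = s · (2s)^2 = 4s^3
Ksp = 4 × (2.852×10⁻⁸)^3 = 9.3×10⁻²³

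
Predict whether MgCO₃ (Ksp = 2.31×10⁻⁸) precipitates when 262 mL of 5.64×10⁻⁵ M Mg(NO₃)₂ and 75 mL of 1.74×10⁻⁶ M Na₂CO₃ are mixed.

No

Total volume after mixing = 262 + 75 = 337 mL.
[Mg²⁺] = (5.64×10⁻⁵)(262)/337 = 4.38×10⁻⁵ M
[CO₃²⁻] = (1.74×10⁻⁶)(75)/337 = 3.87×10⁻⁷ M
Q = [Mg²⁺][CO₃²⁻] = 1.70×10⁻¹¹
Since Q (1.70×10⁻¹¹) is less than Ksp (2.31×10⁻⁸), no MgCO₃ precipitates.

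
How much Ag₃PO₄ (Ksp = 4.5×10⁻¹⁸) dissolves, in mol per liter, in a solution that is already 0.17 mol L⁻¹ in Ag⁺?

Ag₃PO₄(s) ⇌ 3 Ag⁺(aq) + PO₄³⁻(aq)
The solution already contains Ag⁺ at 0.17 mol L⁻¹. Let s be the molar solubility of Ag₃PO₄.
[Ag⁺] ≈ 0.17 mol L⁻¹ (common ion dominates); [PO₄³⁻] = s.
Ksp = [Ag⁺]^3[PO₄³⁻] = (0.17)^3s
s = 4.5×10⁻¹⁸ / (0.17)^3 = 9.2×10⁻¹⁶
s = 9.2×10⁻¹⁶ mol L⁻¹

9.2×10⁻¹⁶ M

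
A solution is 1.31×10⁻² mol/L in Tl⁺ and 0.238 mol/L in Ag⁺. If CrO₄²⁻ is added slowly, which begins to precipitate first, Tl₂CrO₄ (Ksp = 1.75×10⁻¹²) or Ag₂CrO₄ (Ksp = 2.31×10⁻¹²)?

Ag₂CrO₄

Precipitation begins when Q = Ksp.
For Tl₂CrO₄: [CrO₄²⁻] = (Ksp/[Tl⁺]^2) = 1.02×10⁻⁸ mol/L
For Ag₂CrO₄: [CrO₄²⁻] = (Ksp/[Ag⁺]^2) = 4.08×10⁻¹¹ mol/L
Since Ag₂CrO₄ needs less CrO₄²⁻ to reach saturation, it precipitates first.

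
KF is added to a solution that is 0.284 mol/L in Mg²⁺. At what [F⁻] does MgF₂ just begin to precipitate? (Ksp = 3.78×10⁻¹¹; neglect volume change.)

1.15×10⁻⁵ M

A salt starts to precipitate once the ion product Q reaches its Ksp.
MgF₂(s) ⇌ Mg²⁺(aq) + 2 F⁻(aq)
Ksp = [Mg²⁺][F⁻]^2 = [F⁻]^2(0.284)
[F⁻]^2 = 3.78×10⁻¹¹ / (0.284) = 1.33×10⁻¹⁰
[F⁻] = 1.15×10⁻⁵ mol/L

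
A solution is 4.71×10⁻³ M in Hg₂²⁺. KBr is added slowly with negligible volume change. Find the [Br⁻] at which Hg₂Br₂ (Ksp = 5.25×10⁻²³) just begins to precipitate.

1.06×10⁻¹⁰ M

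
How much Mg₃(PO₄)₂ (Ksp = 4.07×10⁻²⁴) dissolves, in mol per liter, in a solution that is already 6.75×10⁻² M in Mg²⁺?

Mg₃(PO₄)₂(s) ⇌ 3 Mg²⁺(aq) + 2 PO₄³⁻(aq)
Let s be the solubility of Mg₃(PO₄)₂ here. The common ion gives [Mg²⁺] ≈ 6.75×10⁻² M, and [PO₄³⁻] = 2s.
Ksp = [Mg²⁺]^3[PO₄³⁻]^2 = (6.75×10⁻²)^3(2s)^2
(2s)^2 = 4.07×10⁻²⁴ / (6.75×10⁻²)^3 = 1.32×10⁻²⁰
s = 5.75×10⁻¹¹ M

5.75×10⁻¹¹ M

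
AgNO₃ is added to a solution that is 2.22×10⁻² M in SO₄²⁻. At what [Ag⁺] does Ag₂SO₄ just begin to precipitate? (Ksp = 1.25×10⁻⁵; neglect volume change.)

2.37×10⁻² M

Precipitation begins when Q = Ksp.
Ag₂SO₄(s) ⇌ 2 Ag⁺(aq) + SO₄²⁻(aq)
Ksp = [Ag⁺]^2[SO₄²⁻] = [Ag⁺]^2(2.22×10⁻²)
[Ag⁺]^2 = 1.25×10⁻⁵ / (2.22×10⁻²) = 5.63×10⁻⁴
[Ag⁺] = 2.37×10⁻² M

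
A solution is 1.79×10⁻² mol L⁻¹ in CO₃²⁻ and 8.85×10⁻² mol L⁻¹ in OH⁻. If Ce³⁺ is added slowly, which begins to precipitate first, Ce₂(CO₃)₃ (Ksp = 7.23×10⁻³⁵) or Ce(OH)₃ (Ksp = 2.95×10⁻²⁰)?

Ce(OH)₃

Each salt precipitates once Q = Ksp for that salt.
For Ce₂(CO₃)₃: [Ce³⁺] = (Ksp/[CO₃²⁻]^3)^(1/2) = 3.55×10⁻¹⁵ mol L⁻¹
For Ce(OH)₃: [Ce³⁺] = (Ksp/[OH⁻]^3) = 4.26×10⁻¹⁷ mol L⁻¹
Since Ce(OH)₃ needs less Ce³⁺ to reach saturation, it precipitates first.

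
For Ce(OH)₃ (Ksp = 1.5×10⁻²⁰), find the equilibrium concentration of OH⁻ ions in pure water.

1.5×10⁻⁵ M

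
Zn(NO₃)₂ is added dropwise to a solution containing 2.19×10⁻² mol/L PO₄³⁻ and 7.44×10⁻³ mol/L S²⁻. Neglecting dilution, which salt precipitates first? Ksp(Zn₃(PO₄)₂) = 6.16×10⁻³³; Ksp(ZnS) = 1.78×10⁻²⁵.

The threshold for precipitation is Q = Ksp.
For Zn₃(PO₄)₂: [Zn²⁺] = (Ksp/[PO₄³⁻]^2)^(1/3) = 2.34×10⁻¹⁰ mol/L
For ZnS: [Zn²⁺] = (Ksp/[S²⁻]) = 2.39×10⁻²³ mol/L
ZnS requires the lower [Zn²⁺], so it precipitates first.

ZnS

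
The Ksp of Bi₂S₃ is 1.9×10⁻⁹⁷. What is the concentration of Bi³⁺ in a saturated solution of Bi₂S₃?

Bi₂S₃(s) ⇌ 2 Bi³⁺(aq) + 3 S²⁻(aq)
If s mol/L of Bi₂S₃ dissolves, [Bi³⁺] = 2s and [S²⁻] = 3s.
Ksp = [Bi³⁺]^2[S²⁻]^3 = (2s)^2 · (3s)^3 = 108s^5 = 1.9×10⁻⁹⁷
s = 1.8×10⁻²⁰ M
[Bi³⁺] = 2s = 3.5×10⁻²⁰ M

3.5×10⁻²⁰ M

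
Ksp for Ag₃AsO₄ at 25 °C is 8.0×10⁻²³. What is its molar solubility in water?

Ag₃AsO₄(s) ⇌ 3 Ag⁺(aq) + AsO₄³⁻(aq)
Call the molar solubility s, so that [Ag⁺] = 3s and [AsO₄³⁻] = s.
Ksp = [Ag⁺]^3[AsO₄³⁻] = (3s)^3 · s = 27s^4
27s^4 = 8.0×10⁻²³  ⇒  s^4 = 3.0×10⁻²⁴
s = (3.0×10⁻²⁴)^(1/4) = 1.3×10⁻⁶ mol L⁻¹

1.3×10⁻⁶ M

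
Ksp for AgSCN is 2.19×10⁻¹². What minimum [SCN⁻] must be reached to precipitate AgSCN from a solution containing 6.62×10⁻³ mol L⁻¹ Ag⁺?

3.31×10⁻¹⁰ M

Each salt precipitates once Q = Ksp for that salt.
AgSCN(s) ⇌ Ag⁺(aq) + SCN⁻(aq)
Ksp = [Ag⁺][SCN⁻] = [SCN⁻](6.62×10⁻³)
[SCN⁻] = 2.19×10⁻¹² / (6.62×10⁻³) = 3.31×10⁻¹⁰
[SCN⁻] = 3.31×10⁻¹⁰ mol L⁻¹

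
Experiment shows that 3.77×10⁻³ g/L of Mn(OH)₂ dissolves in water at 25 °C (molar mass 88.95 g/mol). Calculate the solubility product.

Ksp = 3.05×10⁻¹³

s = (3.77×10⁻³ g L⁻¹)/(88.95 g mol⁻¹) = 4.2383×10⁻⁵ M
Mn(OH)₂(s) ⇌ Mn²⁺(aq) + 2 OH⁻(aq)
For each mole of Mn(OH)₂ that dissolves per liter, [Mn²⁺] = s and [OH⁻] = 2s; let s denote this solubility.
Ksp = [Mn²⁺][OH⁻]^2 = s · (2s)^2 = 4s^3
Ksp = 4 × (4.2383×10⁻⁵)^3 = 3.05×10⁻¹³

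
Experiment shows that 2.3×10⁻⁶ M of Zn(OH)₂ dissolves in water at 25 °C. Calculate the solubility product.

Zn(OH)₂(s) ⇌ Zn²⁺(aq) + 2 OH⁻(aq)
For each mole of Zn(OH)₂ that dissolves per liter, [Zn²⁺] = s and [OH⁻] = 2s; let s denote this solubility.
Ksp = [Zn²⁺][OH⁻]^2 = s · (2s)^2 = 4s^3
Ksp = 4 × (2.3×10⁻⁶)^3 = 4.9×10⁻¹⁷

Ksp = 4.9×10⁻¹⁷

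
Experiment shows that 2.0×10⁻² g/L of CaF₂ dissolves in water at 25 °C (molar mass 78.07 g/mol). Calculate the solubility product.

Convert to molarity: s = 2.0×10⁻² / 78.07 = 2.562×10⁻⁴ mol/L
CaF₂(s) ⇌ Ca²⁺(aq) + 2 F⁻(aq)
For each mole of CaF₂ that dissolves per liter, [Ca²⁺] = s and [F⁻] = 2s; let s denote this solubility.
Ksp = [Ca²⁺][F⁻]^2 = s · (2s)^2 = 4s^3
Ksp = 4 × (2.562×10⁻⁴)^3 = 6.7×10⁻¹¹

Ksp = 6.7×10⁻¹¹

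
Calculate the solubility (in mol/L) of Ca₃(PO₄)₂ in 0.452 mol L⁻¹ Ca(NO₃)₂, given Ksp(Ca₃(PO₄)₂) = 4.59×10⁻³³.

1.11×10⁻¹⁶ M

Ca₃(PO₄)₂(s) ⇌ 3 Ca²⁺(aq) + 2 PO₄³⁻(aq)
The solution already contains Ca²⁺ at 0.452 mol L⁻¹. Let s be the molar solubility of Ca₃(PO₄)₂.
[Ca²⁺] ≈ 0.452 mol L⁻¹ (common ion dominates); [PO₄³⁻] = 2s.
Ksp = [Ca²⁺]^3[PO₄³⁻]^2 = (0.452)^3(2s)^2
(2s)^2 = 4.59×10⁻³³ / (0.452)^3 = 4.97×10⁻³²
s = 1.11×10⁻¹⁶ mol L⁻¹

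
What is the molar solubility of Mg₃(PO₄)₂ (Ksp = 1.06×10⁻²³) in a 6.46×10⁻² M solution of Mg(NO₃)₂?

Mg₃(PO₄)₂(s) ⇌ 3 Mg²⁺(aq) + 2 PO₄³⁻(aq)
The solution already contains Mg²⁺ at 6.46×10⁻² M. Let s be the molar solubility of Mg₃(PO₄)₂.
[Mg²⁺] ≈ 6.46×10⁻² M (common ion dominates); [PO₄³⁻] = 2s.
Ksp = [Mg²⁺]^3[PO₄³⁻]^2 = (6.46×10⁻²)^3(2s)^2
(2s)^2 = 1.06×10⁻²³ / (6.46×10⁻²)^3 = 3.93×10⁻²⁰
s = 9.91×10⁻¹¹ M

9.91×10⁻¹¹ M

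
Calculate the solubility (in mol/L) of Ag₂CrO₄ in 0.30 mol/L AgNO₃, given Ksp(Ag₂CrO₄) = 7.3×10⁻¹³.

8.1×10⁻¹² M

Ag₂CrO₄(s) ⇌ 2 Ag⁺(aq) + CrO₄²⁻(aq)
Let s be the solubility of Ag₂CrO₄ here. The common ion gives [Ag⁺] ≈ 0.30 mol/L, and [CrO₄²⁻] = s.
Ksp = [Ag⁺]^2[CrO₄²⁻] = (0.30)^2s
s = 7.3×10⁻¹³ / (0.30)^2 = 8.1×10⁻¹²
s = 8.1×10⁻¹² mol/L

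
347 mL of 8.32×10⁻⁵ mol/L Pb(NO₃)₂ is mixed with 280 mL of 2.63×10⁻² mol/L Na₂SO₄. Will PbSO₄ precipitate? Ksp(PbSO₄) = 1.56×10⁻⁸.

After mixing, V = 347 mL + 280 mL = 627 mL.
[Pb²⁺] = (8.32×10⁻⁵)(347)/627 = 4.60×10⁻⁵ mol/L
[SO₄²⁻] = (2.63×10⁻²)(280)/627 = 1.17×10⁻² mol/L
Q = [Pb²⁺][SO₄²⁻] = 5.41×10⁻⁷
Because Q > Ksp (5.41×10⁻⁷ vs 1.56×10⁻⁸), a precipitate of PbSO₄ forms.

Yes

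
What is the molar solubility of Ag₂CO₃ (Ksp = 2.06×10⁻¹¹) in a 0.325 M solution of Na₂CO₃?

Ag₂CO₃(s) ⇌ 2 Ag⁺(aq) + CO₃²⁻(aq)
Let s be the solubility of Ag₂CO₃ here. The common ion gives [CO₃²⁻] ≈ 0.325 M, and [Ag⁺] = 2s.
Ksp = [Ag⁺]^2[CO₃²⁻] = (2s)^2(0.325)
(2s)^2 = 2.06×10⁻¹¹ / (0.325) = 6.34×10⁻¹¹
s = 3.98×10⁻⁶ M

3.98×10⁻⁶ M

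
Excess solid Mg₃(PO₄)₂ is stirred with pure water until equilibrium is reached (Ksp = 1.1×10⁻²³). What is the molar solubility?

Mg₃(PO₄)₂(s) ⇌ 3 Mg²⁺(aq) + 2 PO₄³⁻(aq)
If s mol/L of Mg₃(PO₄)₂ dissolves, [Mg²⁺] = 3s and [PO₄³⁻] = 2s.
Ksp = [Mg²⁺]^3[PO₄³⁻]^2 = (3s)^3 · (2s)^2 = 108s^5
108s^5 = 1.1×10⁻²³  ⇒  s^5 = 1.0×10⁻²⁵
s = (1.0×10⁻²⁵)^(1/5) = 1.0×10⁻⁵ mol/L

1.0×10⁻⁵ M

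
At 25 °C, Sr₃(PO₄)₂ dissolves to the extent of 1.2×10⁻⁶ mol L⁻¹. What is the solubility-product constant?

Sr₃(PO₄)₂(s) ⇌ 3 Sr²⁺(aq) + 2 PO₄³⁻(aq)
With molar solubility s: [Sr²⁺] = 3s, [PO₄³⁻] = 2s.
Ksp = [Sr²⁺]^3[PO₄³⁻]^2 = (3s)^3 · (2s)^2 = 108s^5
Ksp = 108 × (1.2×10⁻⁶)^5 = 2.7×10⁻²⁸

Ksp = 2.7×10⁻²⁸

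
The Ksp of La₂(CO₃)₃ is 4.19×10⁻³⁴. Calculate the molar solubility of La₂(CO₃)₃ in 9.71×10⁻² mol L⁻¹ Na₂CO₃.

3.38×10⁻¹⁶ M

La₂(CO₃)₃(s) ⇌ 2 La³⁺(aq) + 3 CO₃²⁻(aq)
With CO₃²⁻ already at 9.71×10⁻² mol L⁻¹ and s small, take [CO₃²⁻] ≈ 9.71×10⁻² mol L⁻¹ and [La³⁺] = 2s.
Ksp = [La³⁺]^2[CO₃²⁻]^3 = (2s)^2(9.71×10⁻²)^3
(2s)^2 = 4.19×10⁻³⁴ / (9.71×10⁻²)^3 = 4.58×10⁻³¹
s = 3.38×10⁻¹⁶ mol L⁻¹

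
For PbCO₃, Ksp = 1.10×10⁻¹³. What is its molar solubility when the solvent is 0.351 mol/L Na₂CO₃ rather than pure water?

3.13×10⁻¹³ M

PbCO₃(s) ⇌ Pb²⁺(aq) + CO₃²⁻(aq)
The solution already contains CO₃²⁻ at 0.351 mol/L. Let s be the molar solubility of PbCO₃.
[CO₃²⁻] ≈ 0.351 mol/L (common ion dominates); [Pb²⁺] = s.
Ksp = [Pb²⁺][CO₃²⁻] = s(0.351)
s = 1.10×10⁻¹³ / (0.351) = 3.13×10⁻¹³
s = 3.13×10⁻¹³ mol/L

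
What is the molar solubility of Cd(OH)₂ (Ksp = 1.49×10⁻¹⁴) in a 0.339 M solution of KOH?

1.30×10⁻¹³ M

Cd(OH)₂(s) ⇌ Cd²⁺(aq) + 2 OH⁻(aq)
The solution already contains OH⁻ at 0.339 M. Let s be the molar solubility of Cd(OH)₂.
[OH⁻] ≈ 0.339 M (common ion dominates); [Cd²⁺] = s.
Ksp = [Cd²⁺][OH⁻]^2 = s(0.339)^2
s = 1.49×10⁻¹⁴ / (0.339)^2 = 1.30×10⁻¹³
s = 1.30×10⁻¹³ M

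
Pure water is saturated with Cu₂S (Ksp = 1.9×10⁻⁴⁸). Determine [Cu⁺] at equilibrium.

1.6×10⁻¹⁶ M

Cu₂S(s) ⇌ 2 Cu⁺(aq) + S²⁻(aq)
If s mol/L of Cu₂S dissolves, [Cu⁺] = 2s and [S²⁻] = s.
Ksp = [Cu⁺]^2[S²⁻] = (2s)^2 · s = 4s^3 = 1.9×10⁻⁴⁸
s = 7.8×10⁻¹⁷ M
[Cu⁺] = 2s = 1.6×10⁻¹⁶ M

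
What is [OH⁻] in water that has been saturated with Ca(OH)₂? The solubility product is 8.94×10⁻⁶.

Ca(OH)₂(s) ⇌ Ca²⁺(aq) + 2 OH⁻(aq)
If s mol/L of Ca(OH)₂ dissolves, [Ca²⁺] = s and [OH⁻] = 2s.
Ksp = [Ca²⁺][OH⁻]^2 = s · (2s)^2 = 4s^3 = 8.94×10⁻⁶
s = 1.31×10⁻² mol/L
[OH⁻] = 2s = 2.61×10⁻² mol/L

2.61×10⁻² M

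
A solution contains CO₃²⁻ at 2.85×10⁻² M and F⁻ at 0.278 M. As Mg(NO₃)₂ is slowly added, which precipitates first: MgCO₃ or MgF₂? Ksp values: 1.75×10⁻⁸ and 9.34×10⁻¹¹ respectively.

MgF₂

A salt starts to precipitate once the ion product Q reaches its Ksp.
For MgCO₃: [Mg²⁺] = (Ksp/[CO₃²⁻]) = 6.14×10⁻⁷ M
For MgF₂: [Mg²⁺] = (Ksp/[F⁻]^2) = 1.21×10⁻⁹ M
Since MgF₂ needs less Mg²⁺ to reach saturation, it precipitates first.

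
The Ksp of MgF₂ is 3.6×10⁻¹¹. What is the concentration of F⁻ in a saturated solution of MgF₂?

4.2×10⁻⁴ M

MgF₂(s) ⇌ Mg²⁺(aq) + 2 F⁻(aq)
For each mole of MgF₂ that dissolves per liter, [Mg²⁺] = s and [F⁻] = 2s; let s denote this solubility.
Ksp = [Mg²⁺][F⁻]^2 = s · (2s)^2 = 4s^3 = 3.6×10⁻¹¹
s = 2.1×10⁻⁴ mol/L
[F⁻] = 2s = 4.2×10⁻⁴ mol/L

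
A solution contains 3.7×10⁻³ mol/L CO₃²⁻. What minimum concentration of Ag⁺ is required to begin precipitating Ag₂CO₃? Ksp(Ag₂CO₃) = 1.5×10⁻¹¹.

6.4×10⁻⁵ M

A salt starts to precipitate once the ion product Q reaches its Ksp.
Ag₂CO₃(s) ⇌ 2 Ag⁺(aq) + CO₃²⁻(aq)
Ksp = [Ag⁺]^2[CO₃²⁻] = [Ag⁺]^2(3.7×10⁻³)
[Ag⁺]^2 = 1.5×10⁻¹¹ / (3.7×10⁻³) = 4.1×10⁻⁹
[Ag⁺] = 6.4×10⁻⁵ mol/L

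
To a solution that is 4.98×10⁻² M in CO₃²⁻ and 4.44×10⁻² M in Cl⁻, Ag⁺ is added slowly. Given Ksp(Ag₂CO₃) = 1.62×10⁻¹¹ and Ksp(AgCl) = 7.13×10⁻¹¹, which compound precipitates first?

The threshold for precipitation is Q = Ksp.
For Ag₂CO₃: [Ag⁺] = (Ksp/[CO₃²⁻])^(1/2) = 1.80×10⁻⁵ M
For AgCl: [Ag⁺] = (Ksp/[Cl⁻]) = 1.61×10⁻⁹ M
AgCl requires the lower [Ag⁺], so it precipitates first.

AgCl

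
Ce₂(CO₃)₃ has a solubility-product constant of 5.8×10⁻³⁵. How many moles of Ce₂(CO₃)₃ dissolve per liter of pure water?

5.6×10⁻⁸ M

Ce₂(CO₃)₃(s) ⇌ 2 Ce³⁺(aq) + 3 CO₃²⁻(aq)
Let s be the molar solubility. Then [Ce³⁺] = 2s and [CO₃²⁻] = 3s.
Ksp = [Ce³⁺]^2[CO₃²⁻]^3 = (2s)^2 · (3s)^3 = 108s^5
108s^5 = 5.8×10⁻³⁵  ⇒  s^5 = 5.4×10⁻³⁷
s = (5.4×10⁻³⁷)^(1/5) = 5.6×10⁻⁸ mol/L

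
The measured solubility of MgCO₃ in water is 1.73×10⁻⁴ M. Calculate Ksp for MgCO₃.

Ksp = 2.99×10⁻⁸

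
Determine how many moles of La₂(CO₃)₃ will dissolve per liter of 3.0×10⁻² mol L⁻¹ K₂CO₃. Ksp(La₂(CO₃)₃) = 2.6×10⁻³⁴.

1.6×10⁻¹⁵ M

La₂(CO₃)₃(s) ⇌ 2 La³⁺(aq) + 3 CO₃²⁻(aq)
Let s be the solubility of La₂(CO₃)₃ here. The common ion gives [CO₃²⁻] ≈ 3.0×10⁻² mol L⁻¹, and [La³⁺] = 2s.
Ksp = [La³⁺]^2[CO₃²⁻]^3 = (2s)^2(3.0×10⁻²)^3
(2s)^2 = 2.6×10⁻³⁴ / (3.0×10⁻²)^3 = 9.6×10⁻³⁰
s = 1.6×10⁻¹⁵ mol L⁻¹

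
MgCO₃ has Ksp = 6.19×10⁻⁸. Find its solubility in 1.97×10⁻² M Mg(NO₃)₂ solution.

3.14×10⁻⁶ M

MgCO₃(s) ⇌ Mg²⁺(aq) + CO₃²⁻(aq)
Let s be the solubility of MgCO₃ here. The common ion gives [Mg²⁺] ≈ 1.97×10⁻² M, and [CO₃²⁻] = s.
Ksp = [Mg²⁺][CO₃²⁻] = (1.97×10⁻²)s
s = 6.19×10⁻⁸ / (1.97×10⁻²) = 3.14×10⁻⁶
s = 3.14×10⁻⁶ M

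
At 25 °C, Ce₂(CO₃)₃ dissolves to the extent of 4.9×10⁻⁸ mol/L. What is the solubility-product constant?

Ksp = 3.1×10⁻³⁵

Ce₂(CO₃)₃(s) ⇌ 2 Ce³⁺(aq) + 3 CO₃²⁻(aq)
For each mole of Ce₂(CO₃)₃ that dissolves per liter, [Ce³⁺] = 2s and [CO₃²⁻] = 3s; let s denote this solubility.
Ksp = [Ce³⁺]^2[CO₃²⁻]^3 = (2s)^2 · (3s)^3 = 108s^5
Ksp = 108 × (4.9×10⁻⁸)^5 = 3.1×10⁻³⁵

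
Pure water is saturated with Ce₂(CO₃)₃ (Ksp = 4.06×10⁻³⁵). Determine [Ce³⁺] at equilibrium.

1.04×10⁻⁷ M

Ce₂(CO₃)₃(s) ⇌ 2 Ce³⁺(aq) + 3 CO₃²⁻(aq)
Let s be the molar solubility. Then [Ce³⁺] = 2s and [CO₃²⁻] = 3s.
Ksp = [Ce³⁺]^2[CO₃²⁻]^3 = (2s)^2 · (3s)^3 = 108s^5 = 4.06×10⁻³⁵
s = 5.19×10⁻⁸ M
[Ce³⁺] = 2s = 1.04×10⁻⁷ M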